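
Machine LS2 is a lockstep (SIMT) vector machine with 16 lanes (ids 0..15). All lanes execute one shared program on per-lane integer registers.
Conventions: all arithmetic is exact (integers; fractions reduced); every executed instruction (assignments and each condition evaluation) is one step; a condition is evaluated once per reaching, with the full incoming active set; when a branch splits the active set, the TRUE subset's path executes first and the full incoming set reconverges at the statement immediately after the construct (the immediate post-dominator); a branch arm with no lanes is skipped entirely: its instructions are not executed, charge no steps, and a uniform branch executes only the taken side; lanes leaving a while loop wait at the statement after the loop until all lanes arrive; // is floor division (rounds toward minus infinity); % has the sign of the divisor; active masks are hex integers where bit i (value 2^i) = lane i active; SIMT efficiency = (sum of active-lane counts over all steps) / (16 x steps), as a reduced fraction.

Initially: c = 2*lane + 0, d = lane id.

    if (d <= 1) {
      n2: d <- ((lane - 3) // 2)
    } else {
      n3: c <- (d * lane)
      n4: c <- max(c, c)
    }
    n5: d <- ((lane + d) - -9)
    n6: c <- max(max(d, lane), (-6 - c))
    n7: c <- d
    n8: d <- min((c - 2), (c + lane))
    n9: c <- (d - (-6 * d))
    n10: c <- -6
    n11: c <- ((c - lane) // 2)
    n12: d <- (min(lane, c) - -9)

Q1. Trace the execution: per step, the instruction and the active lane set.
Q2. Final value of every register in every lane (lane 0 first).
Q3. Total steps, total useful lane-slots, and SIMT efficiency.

step 0: eval (d <= 1)                0xffff
step 1: d <- ((lane - 3) // 2)       0x0003
step 2: c <- (d * lane)              0xfffc
step 3: c <- max(c, c)               0xfffc
step 4: d <- ((lane + d) - -9)       0xffff
step 5: c <- max(max(d, lane), (-6 - c)) 0xffff
step 6: c <- d                       0xffff
step 7: d <- min((c - 2), (c + lane)) 0xffff
step 8: c <- (d - (-6 * d))          0xffff
step 9: c <- -6                      0xffff
step 10: c <- ((c - lane) // 2)       0xffff
step 11: d <- (min(lane, c) - -9)     0xffff

Answer: 12 steps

c: -3,-4,-4,-5,-5,-6,-6,-7,-7,-8,-8,-9,-9,-10,-10,-11
d: 6,5,5,4,4,3,3,2,2,1,1,0,0,-1,-1,-2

steps = 12; useful = 174; efficiency = 174/192 = 29/32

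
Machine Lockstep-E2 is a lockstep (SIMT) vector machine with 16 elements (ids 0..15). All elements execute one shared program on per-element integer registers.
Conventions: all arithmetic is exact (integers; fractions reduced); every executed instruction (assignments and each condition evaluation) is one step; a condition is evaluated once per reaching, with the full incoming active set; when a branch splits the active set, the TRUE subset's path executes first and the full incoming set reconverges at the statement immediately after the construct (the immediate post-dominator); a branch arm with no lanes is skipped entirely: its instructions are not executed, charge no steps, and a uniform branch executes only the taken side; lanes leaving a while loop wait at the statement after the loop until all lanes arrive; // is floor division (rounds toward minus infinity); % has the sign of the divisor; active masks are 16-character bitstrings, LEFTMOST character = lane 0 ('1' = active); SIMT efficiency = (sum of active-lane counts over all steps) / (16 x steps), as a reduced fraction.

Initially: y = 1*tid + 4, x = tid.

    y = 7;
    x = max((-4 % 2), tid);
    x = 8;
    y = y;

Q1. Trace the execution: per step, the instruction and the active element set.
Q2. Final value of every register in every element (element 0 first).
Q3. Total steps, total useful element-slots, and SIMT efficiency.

step 0: y <- 7                       1111111111111111
step 1: x <- max((-4 % 2), tid)      1111111111111111
step 2: x <- 8                       1111111111111111
step 3: y <- y                       1111111111111111

Answer: 4 steps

y: 7,7,7,7,7,7,7,7,7,7,7,7,7,7,7,7
x: 8,8,8,8,8,8,8,8,8,8,8,8,8,8,8,8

steps = 4; useful = 64; efficiency = 64/64 = 1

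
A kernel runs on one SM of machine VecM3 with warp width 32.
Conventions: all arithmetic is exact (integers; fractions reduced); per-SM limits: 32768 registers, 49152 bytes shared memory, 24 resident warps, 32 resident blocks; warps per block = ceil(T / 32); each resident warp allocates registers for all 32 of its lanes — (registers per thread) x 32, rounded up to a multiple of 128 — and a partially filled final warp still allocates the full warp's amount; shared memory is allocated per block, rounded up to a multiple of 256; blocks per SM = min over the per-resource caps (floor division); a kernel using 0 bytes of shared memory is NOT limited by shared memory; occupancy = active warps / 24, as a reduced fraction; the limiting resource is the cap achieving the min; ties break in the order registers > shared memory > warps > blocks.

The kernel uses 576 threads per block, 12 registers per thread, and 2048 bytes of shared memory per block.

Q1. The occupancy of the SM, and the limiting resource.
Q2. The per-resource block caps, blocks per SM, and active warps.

Answer: occupancy 3/4, limited by warps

registers: 4 blocks
shared memory: 24 blocks
warps: 1 block
blocks: 32 blocks

Answer: 1 block, 18 active warps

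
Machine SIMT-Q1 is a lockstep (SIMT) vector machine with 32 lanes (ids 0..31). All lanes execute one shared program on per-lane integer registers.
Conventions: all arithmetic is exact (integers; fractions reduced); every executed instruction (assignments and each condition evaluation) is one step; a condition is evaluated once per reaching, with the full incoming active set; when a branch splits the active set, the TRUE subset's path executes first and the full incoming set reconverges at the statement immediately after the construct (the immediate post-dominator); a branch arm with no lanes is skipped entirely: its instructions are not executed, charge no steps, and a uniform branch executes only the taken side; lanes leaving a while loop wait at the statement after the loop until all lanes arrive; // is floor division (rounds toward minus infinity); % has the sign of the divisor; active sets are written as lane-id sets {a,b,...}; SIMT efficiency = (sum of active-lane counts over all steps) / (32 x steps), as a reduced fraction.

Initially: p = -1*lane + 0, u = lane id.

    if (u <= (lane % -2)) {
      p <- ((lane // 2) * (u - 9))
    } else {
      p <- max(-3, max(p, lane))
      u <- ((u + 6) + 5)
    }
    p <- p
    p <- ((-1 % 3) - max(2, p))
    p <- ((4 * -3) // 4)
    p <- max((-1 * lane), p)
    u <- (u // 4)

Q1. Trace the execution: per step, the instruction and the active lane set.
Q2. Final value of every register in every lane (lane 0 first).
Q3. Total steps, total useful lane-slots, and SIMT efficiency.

step 0: eval (u <= (lane % -2))      {0,1,2,3,4,5,6,7,8,9,10,11,12,13,14,15,16,17,18,19,20,21,22,23,24,25,26,27,28,29,30,31}
step 1: p <- ((lane // 2) * (u - 9)) {0}
step 2: p <- max(-3, max(p, lane))   {1,2,3,4,5,6,7,8,9,10,11,12,13,14,15,16,17,18,19,20,21,22,23,24,25,26,27,28,29,30,31}
step 3: u <- ((u + 6) + 5)           {1,2,3,4,5,6,7,8,9,10,11,12,13,14,15,16,17,18,19,20,21,22,23,24,25,26,27,28,29,30,31}
step 4: p <- p                       {0,1,2,3,4,5,6,7,8,9,10,11,12,13,14,15,16,17,18,19,20,21,22,23,24,25,26,27,28,29,30,31}
step 5: p <- ((-1 % 3) - max(2, p))  {0,1,2,3,4,5,6,7,8,9,10,11,12,13,14,15,16,17,18,19,20,21,22,23,24,25,26,27,28,29,30,31}
step 6: p <- ((4 * -3) // 4)         {0,1,2,3,4,5,6,7,8,9,10,11,12,13,14,15,16,17,18,19,20,21,22,23,24,25,26,27,28,29,30,31}
step 7: p <- max((-1 * lane), p)     {0,1,2,3,4,5,6,7,8,9,10,11,12,13,14,15,16,17,18,19,20,21,22,23,24,25,26,27,28,29,30,31}
step 8: u <- (u // 4)                {0,1,2,3,4,5,6,7,8,9,10,11,12,13,14,15,16,17,18,19,20,21,22,23,24,25,26,27,28,29,30,31}

Answer: 9 steps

p: 0,-1,-2,-3,-3,-3,-3,-3,-3,-3,-3,-3,-3,-3,-3,-3,-3,-3,-3,-3,-3,-3,-3,-3,-3,-3,-3,-3,-3,-3,-3,-3
u: 0,3,3,3,3,4,4,4,4,5,5,5,5,6,6,6,6,7,7,7,7,8,8,8,8,9,9,9,9,10,10,10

steps = 9; useful = 255; efficiency = 255/288 = 85/96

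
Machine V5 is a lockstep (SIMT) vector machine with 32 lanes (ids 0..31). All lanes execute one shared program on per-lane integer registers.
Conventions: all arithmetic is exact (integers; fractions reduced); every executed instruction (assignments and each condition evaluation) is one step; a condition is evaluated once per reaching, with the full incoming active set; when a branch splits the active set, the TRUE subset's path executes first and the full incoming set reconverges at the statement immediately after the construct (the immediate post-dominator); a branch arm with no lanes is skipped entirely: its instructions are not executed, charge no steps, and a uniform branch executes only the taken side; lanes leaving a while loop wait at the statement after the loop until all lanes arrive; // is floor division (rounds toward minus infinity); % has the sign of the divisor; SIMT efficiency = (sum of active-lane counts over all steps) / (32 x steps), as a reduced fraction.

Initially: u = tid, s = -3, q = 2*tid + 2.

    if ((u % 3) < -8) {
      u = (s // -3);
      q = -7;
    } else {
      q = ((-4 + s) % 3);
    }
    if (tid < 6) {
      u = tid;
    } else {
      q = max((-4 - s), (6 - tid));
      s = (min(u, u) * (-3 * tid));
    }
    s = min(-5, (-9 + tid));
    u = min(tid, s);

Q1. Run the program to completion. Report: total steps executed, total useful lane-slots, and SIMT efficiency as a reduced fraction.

Answer: 8 steps, 218 useful, 109/128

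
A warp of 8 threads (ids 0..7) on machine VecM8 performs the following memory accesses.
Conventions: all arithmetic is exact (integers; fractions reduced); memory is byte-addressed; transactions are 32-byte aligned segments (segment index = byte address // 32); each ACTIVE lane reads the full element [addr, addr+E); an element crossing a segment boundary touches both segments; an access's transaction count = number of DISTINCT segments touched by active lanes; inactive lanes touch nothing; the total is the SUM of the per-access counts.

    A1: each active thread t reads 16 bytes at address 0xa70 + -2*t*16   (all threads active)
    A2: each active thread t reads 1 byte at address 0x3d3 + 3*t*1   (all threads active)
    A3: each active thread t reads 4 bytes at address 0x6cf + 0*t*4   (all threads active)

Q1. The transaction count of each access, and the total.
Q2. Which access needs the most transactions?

A1: 8 transactions
A2: 2 transactions
A3: 1 transaction

Answer: 8,2,1; total 11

Answer: A1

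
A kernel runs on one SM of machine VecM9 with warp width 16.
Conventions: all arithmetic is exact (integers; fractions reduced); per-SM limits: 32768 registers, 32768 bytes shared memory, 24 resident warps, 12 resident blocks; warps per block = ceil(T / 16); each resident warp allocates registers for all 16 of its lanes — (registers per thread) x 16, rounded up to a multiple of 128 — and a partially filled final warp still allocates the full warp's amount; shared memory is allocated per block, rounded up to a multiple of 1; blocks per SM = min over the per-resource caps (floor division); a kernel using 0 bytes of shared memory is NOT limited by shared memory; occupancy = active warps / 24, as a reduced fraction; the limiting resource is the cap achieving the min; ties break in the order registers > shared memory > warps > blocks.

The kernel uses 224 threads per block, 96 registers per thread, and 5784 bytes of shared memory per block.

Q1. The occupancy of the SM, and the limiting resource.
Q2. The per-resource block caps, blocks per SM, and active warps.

Answer: occupancy 7/12, limited by registers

registers: 1 block
shared memory: 5 blocks
warps: 1 block
blocks: 12 blocks

Answer: 1 block, 14 active warps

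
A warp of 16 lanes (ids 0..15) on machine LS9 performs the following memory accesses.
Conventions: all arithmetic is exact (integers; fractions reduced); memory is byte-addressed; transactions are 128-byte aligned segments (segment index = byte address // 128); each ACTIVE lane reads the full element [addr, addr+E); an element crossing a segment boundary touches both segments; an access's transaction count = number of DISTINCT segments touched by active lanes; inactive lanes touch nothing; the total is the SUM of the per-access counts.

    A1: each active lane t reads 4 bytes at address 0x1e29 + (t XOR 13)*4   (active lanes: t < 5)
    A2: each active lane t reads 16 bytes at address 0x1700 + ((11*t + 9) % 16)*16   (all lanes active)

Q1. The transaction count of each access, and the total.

A1: 1 transaction
A2: 2 transactions

Answer: 1,2; total 3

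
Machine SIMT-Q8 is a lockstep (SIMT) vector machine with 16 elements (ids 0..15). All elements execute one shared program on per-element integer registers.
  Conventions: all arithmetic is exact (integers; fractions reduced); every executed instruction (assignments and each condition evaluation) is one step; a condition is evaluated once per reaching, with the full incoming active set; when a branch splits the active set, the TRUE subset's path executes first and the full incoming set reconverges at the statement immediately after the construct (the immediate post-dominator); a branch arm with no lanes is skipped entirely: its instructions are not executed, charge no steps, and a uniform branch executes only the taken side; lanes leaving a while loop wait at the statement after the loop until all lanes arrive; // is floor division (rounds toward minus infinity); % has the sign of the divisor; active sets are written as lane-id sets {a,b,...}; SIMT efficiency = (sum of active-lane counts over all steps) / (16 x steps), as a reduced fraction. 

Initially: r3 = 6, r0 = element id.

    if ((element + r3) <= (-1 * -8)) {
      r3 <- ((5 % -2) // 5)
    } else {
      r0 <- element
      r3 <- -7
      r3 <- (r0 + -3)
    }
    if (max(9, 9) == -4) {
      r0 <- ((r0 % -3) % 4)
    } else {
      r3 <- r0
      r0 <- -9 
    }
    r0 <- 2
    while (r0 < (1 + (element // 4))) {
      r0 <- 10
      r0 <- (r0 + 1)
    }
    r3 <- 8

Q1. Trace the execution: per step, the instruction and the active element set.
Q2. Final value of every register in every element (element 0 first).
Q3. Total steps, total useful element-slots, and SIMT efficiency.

step 0: eval ((element + r3) <= (-1 * -8)) {0,1,2,3,4,5,6,7,8,9,10,11,12,13,14,15}
step 1: r3 <- ((5 % -2) // 5)        {0,1,2}
step 2: r0 <- element                {3,4,5,6,7,8,9,10,11,12,13,14,15}
step 3: r3 <- -7                     {3,4,5,6,7,8,9,10,11,12,13,14,15}
step 4: r3 <- (r0 + -3)              {3,4,5,6,7,8,9,10,11,12,13,14,15}
step 5: eval (max(9, 9) == -4)       {0,1,2,3,4,5,6,7,8,9,10,11,12,13,14,15}
step 6: r3 <- r0                     {0,1,2,3,4,5,6,7,8,9,10,11,12,13,14,15}
step 7: r0 <- -9                     {0,1,2,3,4,5,6,7,8,9,10,11,12,13,14,15}
step 8: r0 <- 2                      {0,1,2,3,4,5,6,7,8,9,10,11,12,13,14,15}
step 9: eval (r0 < (1 + (element // 4))) {0,1,2,3,4,5,6,7,8,9,10,11,12,13,14,15}
step 10: r0 <- 10                     {8,9,10,11,12,13,14,15}
step 11: r0 <- (r0 + 1)               {8,9,10,11,12,13,14,15}
step 12: eval (r0 < (1 + (element // 4))) {8,9,10,11,12,13,14,15}
step 13: r3 <- 8                      {0,1,2,3,4,5,6,7,8,9,10,11,12,13,14,15}

Answer: 14 steps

r3: 8,8,8,8,8,8,8,8,8,8,8,8,8,8,8,8
r0: 2,2,2,2,2,2,2,2,11,11,11,11,11,11,11,11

steps = 14; useful = 178; efficiency = 178/224 = 89/112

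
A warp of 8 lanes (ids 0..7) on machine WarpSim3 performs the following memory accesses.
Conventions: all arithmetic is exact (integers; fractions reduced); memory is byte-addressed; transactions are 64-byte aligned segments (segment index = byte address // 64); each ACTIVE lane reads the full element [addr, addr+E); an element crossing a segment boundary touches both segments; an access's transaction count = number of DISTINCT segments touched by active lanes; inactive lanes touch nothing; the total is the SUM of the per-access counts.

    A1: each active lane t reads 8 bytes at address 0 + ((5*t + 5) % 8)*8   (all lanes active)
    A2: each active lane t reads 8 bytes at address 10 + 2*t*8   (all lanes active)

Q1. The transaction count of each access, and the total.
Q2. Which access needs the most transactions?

A1: 1 transaction
A2: 3 transactions

Answer: 1,3; total 4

Answer: A2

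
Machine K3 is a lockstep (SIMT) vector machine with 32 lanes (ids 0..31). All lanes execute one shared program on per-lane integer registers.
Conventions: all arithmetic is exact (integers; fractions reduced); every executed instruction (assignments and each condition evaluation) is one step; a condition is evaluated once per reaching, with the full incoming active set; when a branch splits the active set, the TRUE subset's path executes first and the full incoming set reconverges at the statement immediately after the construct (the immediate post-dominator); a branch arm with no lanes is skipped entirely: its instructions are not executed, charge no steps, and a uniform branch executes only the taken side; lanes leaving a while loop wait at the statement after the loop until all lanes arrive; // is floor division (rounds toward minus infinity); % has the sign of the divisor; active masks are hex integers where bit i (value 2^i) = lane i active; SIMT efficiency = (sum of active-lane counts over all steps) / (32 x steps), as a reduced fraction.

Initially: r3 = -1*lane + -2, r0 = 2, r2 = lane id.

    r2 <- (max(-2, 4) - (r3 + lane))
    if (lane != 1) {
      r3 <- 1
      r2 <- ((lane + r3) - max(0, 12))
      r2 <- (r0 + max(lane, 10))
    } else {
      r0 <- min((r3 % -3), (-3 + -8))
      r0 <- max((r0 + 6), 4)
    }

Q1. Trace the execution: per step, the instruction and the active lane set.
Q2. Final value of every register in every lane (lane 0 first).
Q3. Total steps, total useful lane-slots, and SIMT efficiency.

step 0: r2 <- (max(-2, 4) - (r3 + lane)) 0xffffffff
step 1: eval (lane != 1)             0xffffffff
step 2: r3 <- 1                      0xfffffffd
step 3: r2 <- ((lane + r3) - max(0, 12)) 0xfffffffd
step 4: r2 <- (r0 + max(lane, 10))   0xfffffffd
step 5: r0 <- min((r3 % -3), (-3 + -8)) 0x00000002
step 6: r0 <- max((r0 + 6), 4)       0x00000002

Answer: 7 steps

r3: 1,-3,1,1,1,1,1,1,1,1,1,1,1,1,1,1,1,1,1,1,1,1,1,1,1,1,1,1,1,1,1,1
r0: 2,4,2,2,2,2,2,2,2,2,2,2,2,2,2,2,2,2,2,2,2,2,2,2,2,2,2,2,2,2,2,2
r2: 12,6,12,12,12,12,12,12,12,12,12,13,14,15,16,17,18,19,20,21,22,23,24,25,26,27,28,29,30,31,32,33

steps = 7; useful = 159; efficiency = 159/224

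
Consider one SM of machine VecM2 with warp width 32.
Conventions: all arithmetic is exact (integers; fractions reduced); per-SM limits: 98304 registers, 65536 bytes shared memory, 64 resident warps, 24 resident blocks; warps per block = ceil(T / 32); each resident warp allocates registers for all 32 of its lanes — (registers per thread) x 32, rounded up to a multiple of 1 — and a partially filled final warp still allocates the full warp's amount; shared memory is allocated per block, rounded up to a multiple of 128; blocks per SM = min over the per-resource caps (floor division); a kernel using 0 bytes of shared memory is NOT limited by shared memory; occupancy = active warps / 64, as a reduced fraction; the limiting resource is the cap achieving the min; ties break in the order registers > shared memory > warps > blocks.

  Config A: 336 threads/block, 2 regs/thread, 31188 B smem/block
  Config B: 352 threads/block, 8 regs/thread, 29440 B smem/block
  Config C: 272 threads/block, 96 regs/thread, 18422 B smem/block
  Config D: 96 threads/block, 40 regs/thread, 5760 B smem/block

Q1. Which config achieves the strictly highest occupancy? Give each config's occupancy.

occupancies: A 11/32, B 11/32, C 27/64, D 33/64

Answer: D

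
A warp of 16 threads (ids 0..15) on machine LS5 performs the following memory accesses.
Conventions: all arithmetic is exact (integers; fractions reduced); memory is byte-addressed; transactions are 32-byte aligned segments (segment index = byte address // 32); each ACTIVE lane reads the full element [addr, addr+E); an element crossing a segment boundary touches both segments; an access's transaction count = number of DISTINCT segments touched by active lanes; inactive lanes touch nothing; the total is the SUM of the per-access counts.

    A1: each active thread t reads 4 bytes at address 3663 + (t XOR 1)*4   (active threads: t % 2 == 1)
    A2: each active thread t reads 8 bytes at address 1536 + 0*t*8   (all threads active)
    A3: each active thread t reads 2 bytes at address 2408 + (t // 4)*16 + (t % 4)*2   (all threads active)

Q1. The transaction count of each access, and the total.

A1: 3 transactions
A2: 1 transaction
A3: 2 transactions

Answer: 3,1,2; total 6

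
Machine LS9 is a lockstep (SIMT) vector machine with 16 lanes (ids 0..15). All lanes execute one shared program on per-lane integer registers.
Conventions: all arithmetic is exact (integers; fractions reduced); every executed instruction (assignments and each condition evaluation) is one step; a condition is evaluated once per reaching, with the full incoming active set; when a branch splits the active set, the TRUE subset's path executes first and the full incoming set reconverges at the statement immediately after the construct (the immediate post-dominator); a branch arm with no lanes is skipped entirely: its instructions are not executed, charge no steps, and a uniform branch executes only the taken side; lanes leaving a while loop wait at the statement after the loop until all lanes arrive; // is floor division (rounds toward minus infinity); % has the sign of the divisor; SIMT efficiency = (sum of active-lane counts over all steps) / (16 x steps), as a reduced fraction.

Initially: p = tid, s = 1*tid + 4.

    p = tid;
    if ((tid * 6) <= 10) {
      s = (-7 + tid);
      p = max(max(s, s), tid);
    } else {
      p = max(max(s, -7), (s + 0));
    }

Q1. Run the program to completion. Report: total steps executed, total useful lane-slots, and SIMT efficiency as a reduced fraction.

Answer: 5 steps, 50 useful, 5/8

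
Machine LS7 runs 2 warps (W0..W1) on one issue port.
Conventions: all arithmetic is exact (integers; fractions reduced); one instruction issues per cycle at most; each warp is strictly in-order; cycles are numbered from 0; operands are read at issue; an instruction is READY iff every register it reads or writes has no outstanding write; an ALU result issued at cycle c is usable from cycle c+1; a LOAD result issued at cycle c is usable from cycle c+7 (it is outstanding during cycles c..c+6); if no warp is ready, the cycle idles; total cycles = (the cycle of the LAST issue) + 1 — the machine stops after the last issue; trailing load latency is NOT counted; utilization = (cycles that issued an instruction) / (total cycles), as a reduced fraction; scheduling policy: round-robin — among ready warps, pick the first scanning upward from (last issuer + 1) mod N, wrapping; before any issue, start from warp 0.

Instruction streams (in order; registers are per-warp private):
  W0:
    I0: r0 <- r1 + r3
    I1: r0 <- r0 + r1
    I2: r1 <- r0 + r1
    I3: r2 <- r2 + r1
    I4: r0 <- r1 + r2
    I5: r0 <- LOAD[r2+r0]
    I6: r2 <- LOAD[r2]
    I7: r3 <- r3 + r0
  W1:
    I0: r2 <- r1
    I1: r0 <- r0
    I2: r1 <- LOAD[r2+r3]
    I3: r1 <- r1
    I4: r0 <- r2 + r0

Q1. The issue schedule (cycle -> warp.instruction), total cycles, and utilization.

cycle 0: W0.I0
cycle 1: W1.I0
cycle 2: W0.I1
cycle 3: W1.I1
cycle 4: W0.I2
cycle 5: W1.I2
cycle 6: W0.I3
cycle 7: W0.I4
cycle 8: W0.I5
cycle 9: W0.I6
cycle 10: idle
cycle 11: idle
cycle 12: W1.I3
cycle 13: W1.I4
cycle 14: idle
cycle 15: W0.I7

Answer: 16 cycles, utilization 13/16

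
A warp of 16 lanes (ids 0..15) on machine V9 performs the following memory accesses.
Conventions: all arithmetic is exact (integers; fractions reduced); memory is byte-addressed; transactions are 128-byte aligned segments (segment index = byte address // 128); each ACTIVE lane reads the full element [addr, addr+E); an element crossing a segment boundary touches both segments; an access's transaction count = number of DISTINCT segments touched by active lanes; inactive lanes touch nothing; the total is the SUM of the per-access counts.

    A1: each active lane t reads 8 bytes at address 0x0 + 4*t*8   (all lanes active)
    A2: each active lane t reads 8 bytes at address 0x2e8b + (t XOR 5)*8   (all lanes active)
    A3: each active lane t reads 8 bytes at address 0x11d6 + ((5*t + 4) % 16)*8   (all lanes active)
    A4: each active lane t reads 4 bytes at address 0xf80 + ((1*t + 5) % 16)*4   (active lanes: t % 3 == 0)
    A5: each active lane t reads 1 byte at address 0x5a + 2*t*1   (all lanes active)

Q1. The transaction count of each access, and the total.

A1: 4 transactions
A2: 2 transactions
A3: 2 transactions
A4: 1 transaction
A5: 1 transaction

Answer: 4,2,2,1,1; total 10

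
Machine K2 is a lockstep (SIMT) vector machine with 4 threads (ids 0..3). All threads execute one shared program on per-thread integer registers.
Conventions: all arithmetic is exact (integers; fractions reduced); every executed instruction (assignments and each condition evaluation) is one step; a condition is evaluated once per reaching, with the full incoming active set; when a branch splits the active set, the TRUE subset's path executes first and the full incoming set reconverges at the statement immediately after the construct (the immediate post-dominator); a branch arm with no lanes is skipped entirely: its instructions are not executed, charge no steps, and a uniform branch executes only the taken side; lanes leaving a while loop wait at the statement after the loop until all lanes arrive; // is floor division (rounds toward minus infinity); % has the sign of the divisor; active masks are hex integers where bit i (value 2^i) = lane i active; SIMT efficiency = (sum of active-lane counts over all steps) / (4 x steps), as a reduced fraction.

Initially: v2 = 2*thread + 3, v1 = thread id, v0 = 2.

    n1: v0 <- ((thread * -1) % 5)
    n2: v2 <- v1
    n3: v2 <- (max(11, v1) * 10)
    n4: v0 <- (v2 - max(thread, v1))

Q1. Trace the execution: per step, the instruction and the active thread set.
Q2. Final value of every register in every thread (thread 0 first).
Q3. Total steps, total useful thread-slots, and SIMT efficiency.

step 0: v0 <- ((thread * -1) % 5)    0xf
step 1: v2 <- v1                     0xf
step 2: v2 <- (max(11, v1) * 10)     0xf
step 3: v0 <- (v2 - max(thread, v1)) 0xf

Answer: 4 steps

v2: 110,110,110,110
v1: 0,1,2,3
v0: 110,109,108,107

steps = 4; useful = 16; efficiency = 16/16 = 1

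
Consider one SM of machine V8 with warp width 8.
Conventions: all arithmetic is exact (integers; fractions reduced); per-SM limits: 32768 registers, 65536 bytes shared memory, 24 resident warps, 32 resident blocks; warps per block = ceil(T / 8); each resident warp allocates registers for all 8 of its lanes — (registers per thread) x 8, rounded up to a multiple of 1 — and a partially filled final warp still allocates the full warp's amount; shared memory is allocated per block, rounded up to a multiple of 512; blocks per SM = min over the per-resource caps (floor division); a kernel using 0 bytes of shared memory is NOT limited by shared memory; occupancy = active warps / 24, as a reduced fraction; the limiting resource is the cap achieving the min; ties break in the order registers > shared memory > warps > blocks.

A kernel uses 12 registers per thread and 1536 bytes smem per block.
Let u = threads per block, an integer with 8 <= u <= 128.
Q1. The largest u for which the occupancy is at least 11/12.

Answer: u = 96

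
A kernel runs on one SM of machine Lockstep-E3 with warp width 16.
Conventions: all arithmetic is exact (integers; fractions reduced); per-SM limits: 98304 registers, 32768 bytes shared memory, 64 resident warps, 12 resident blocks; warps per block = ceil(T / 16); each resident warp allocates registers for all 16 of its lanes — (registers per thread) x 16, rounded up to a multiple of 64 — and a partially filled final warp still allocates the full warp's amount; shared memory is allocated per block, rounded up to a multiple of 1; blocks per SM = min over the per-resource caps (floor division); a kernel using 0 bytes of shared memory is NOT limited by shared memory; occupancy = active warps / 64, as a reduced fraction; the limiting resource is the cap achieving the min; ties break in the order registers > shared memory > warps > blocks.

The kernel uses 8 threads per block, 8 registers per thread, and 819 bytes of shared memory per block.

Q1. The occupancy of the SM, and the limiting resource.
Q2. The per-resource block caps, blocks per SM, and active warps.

Answer: occupancy 3/16, limited by blocks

registers: 768 blocks
shared memory: 40 blocks
warps: 64 blocks
blocks: 12 blocks

Answer: 12 blocks, 12 active warps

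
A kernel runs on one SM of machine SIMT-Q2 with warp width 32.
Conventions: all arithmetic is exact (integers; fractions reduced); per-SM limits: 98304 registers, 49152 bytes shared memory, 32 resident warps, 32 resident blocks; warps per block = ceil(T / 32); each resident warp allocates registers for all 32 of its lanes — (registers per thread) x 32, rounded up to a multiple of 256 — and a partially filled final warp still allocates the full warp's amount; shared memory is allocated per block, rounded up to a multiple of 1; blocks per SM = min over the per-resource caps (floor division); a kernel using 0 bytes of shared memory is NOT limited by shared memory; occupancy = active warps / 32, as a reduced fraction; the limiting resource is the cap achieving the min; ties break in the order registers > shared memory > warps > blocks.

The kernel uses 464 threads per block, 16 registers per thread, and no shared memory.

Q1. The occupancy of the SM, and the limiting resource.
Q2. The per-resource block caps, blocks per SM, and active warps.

Answer: occupancy 15/16, limited by warps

registers: 12 blocks
shared memory: no limit (kernel uses none)
warps: 2 blocks
blocks: 32 blocks

Answer: 2 blocks, 30 active warps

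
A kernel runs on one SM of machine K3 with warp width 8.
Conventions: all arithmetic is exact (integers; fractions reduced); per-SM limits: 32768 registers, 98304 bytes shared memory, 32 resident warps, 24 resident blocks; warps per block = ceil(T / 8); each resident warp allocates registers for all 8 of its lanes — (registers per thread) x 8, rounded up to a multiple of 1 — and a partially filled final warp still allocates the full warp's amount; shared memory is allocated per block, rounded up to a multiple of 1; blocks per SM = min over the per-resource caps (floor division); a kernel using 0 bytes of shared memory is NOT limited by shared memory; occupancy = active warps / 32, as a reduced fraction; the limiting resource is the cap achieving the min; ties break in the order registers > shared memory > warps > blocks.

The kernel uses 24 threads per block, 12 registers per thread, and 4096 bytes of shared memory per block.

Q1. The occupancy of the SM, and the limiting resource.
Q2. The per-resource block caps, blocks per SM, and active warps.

Answer: occupancy 15/16, limited by warps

registers: 113 blocks
shared memory: 24 blocks
warps: 10 blocks
blocks: 24 blocks

Answer: 10 blocks, 30 active warps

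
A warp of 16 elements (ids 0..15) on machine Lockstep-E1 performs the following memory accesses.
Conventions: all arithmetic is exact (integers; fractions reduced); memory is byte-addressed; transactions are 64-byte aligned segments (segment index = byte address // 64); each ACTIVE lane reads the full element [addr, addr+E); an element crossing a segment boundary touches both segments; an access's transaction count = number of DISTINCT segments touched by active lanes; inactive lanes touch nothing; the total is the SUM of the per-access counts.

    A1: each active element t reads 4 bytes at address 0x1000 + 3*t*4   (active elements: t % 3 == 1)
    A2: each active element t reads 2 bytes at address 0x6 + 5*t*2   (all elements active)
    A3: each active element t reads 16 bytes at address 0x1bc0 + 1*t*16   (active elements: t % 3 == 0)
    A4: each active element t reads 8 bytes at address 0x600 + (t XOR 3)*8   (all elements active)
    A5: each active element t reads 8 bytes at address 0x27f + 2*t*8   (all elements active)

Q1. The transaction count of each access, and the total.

A1: 3 transactions
A2: 3 transactions
A3: 4 transactions
A4: 2 transactions
A5: 5 transactions

Answer: 3,3,4,2,5; total 17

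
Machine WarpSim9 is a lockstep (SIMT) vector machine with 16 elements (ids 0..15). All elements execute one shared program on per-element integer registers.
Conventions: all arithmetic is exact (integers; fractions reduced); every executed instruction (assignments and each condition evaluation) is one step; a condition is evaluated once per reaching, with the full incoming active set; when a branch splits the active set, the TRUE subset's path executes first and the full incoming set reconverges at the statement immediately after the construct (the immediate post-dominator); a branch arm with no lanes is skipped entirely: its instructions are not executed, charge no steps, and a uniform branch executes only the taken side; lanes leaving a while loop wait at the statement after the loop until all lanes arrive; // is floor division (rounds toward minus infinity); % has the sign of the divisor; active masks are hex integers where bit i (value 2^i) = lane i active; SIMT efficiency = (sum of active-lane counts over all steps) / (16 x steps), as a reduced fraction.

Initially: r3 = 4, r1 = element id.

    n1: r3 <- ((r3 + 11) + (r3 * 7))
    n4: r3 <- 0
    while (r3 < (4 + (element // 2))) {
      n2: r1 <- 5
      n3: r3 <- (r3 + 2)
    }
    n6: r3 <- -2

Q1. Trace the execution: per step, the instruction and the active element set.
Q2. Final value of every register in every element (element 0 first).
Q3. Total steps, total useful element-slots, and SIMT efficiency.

step 0: r3 <- ((r3 + 11) + (r3 * 7)) 0xffff
step 1: r3 <- 0                      0xffff
step 2: eval (r3 < (4 + (element // 2))) 0xffff
step 3: r1 <- 5                      0xffff
step 4: r3 <- (r3 + 2)               0xffff
step 5: eval (r3 < (4 + (element // 2))) 0xffff
step 6: r1 <- 5                      0xffff
step 7: r3 <- (r3 + 2)               0xffff
step 8: eval (r3 < (4 + (element // 2))) 0xffff
step 9: r1 <- 5                      0xfffc
step 10: r3 <- (r3 + 2)               0xfffc
step 11: eval (r3 < (4 + (element // 2))) 0xfffc
step 12: r1 <- 5                      0xffc0
step 13: r3 <- (r3 + 2)               0xffc0
step 14: eval (r3 < (4 + (element // 2))) 0xffc0
step 15: r1 <- 5                      0xfc00
step 16: r3 <- (r3 + 2)               0xfc00
step 17: eval (r3 < (4 + (element // 2))) 0xfc00
step 18: r1 <- 5                      0xc000
step 19: r3 <- (r3 + 2)               0xc000
step 20: eval (r3 < (4 + (element // 2))) 0xc000
step 21: r3 <- -2                     0xffff

Answer: 22 steps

r3: -2,-2,-2,-2,-2,-2,-2,-2,-2,-2,-2,-2,-2,-2,-2,-2
r1: 5,5,5,5,5,5,5,5,5,5,5,5,5,5,5,5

steps = 22; useful = 256; efficiency = 256/352 = 8/11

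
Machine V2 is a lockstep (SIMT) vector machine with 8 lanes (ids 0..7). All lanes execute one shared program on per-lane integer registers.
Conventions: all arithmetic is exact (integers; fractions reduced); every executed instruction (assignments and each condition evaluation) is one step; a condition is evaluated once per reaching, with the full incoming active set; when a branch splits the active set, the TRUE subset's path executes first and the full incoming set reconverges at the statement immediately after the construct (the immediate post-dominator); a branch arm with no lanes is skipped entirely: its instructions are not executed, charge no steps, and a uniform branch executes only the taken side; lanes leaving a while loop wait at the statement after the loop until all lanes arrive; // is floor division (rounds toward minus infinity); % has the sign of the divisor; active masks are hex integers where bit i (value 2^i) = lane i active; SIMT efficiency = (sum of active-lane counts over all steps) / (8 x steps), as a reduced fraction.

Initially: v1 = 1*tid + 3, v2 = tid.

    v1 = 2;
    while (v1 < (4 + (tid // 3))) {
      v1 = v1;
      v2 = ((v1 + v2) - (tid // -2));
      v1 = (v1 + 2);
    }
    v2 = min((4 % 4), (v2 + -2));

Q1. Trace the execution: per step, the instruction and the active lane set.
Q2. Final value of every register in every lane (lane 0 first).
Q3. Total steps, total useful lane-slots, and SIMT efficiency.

step 0: v1 <- 2                      0xff
step 1: eval (v1 < (4 + (tid // 3))) 0xff
step 2: v1 <- v1                     0xff
step 3: v2 <- ((v1 + v2) - (tid // -2)) 0xff
step 4: v1 <- (v1 + 2)               0xff
step 5: eval (v1 < (4 + (tid // 3))) 0xff
step 6: v1 <- v1                     0xf8
step 7: v2 <- ((v1 + v2) - (tid // -2)) 0xf8
step 8: v1 <- (v1 + 2)               0xf8
step 9: eval (v1 < (4 + (tid // 3))) 0xf8
step 10: v2 <- min((4 % 4), (v2 + -2)) 0xff

Answer: 11 steps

v1: 4,4,4,6,6,6,6,6
v2: 0,0,0,0,0,0,0,0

steps = 11; useful = 76; efficiency = 76/88 = 19/22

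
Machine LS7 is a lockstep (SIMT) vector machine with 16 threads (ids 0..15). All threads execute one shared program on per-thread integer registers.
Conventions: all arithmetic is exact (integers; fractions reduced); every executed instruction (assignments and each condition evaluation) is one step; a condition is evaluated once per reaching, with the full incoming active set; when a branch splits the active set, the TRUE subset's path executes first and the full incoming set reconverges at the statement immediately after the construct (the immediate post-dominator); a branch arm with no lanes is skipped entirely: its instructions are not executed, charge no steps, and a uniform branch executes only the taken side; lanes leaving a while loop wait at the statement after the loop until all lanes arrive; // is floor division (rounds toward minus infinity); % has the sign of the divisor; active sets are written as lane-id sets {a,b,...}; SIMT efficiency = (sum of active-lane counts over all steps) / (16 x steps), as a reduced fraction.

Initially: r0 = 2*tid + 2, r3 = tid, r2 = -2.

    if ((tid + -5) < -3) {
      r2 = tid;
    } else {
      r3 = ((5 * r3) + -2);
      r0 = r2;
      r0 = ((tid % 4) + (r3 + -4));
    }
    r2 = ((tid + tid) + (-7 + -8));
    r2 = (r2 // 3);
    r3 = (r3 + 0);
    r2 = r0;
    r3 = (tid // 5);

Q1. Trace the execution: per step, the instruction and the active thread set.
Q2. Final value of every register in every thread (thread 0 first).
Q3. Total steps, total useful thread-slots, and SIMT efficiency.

step 0: eval ((tid + -5) < -3)       {0,1,2,3,4,5,6,7,8,9,10,11,12,13,14,15}
step 1: r2 <- tid                    {0,1}
step 2: r3 <- ((5 * r3) + -2)        {2,3,4,5,6,7,8,9,10,11,12,13,14,15}
step 3: r0 <- r2                     {2,3,4,5,6,7,8,9,10,11,12,13,14,15}
step 4: r0 <- ((tid % 4) + (r3 + -4)) {2,3,4,5,6,7,8,9,10,11,12,13,14,15}
step 5: r2 <- ((tid + tid) + (-7 + -8)) {0,1,2,3,4,5,6,7,8,9,10,11,12,13,14,15}
step 6: r2 <- (r2 // 3)              {0,1,2,3,4,5,6,7,8,9,10,11,12,13,14,15}
step 7: r3 <- (r3 + 0)               {0,1,2,3,4,5,6,7,8,9,10,11,12,13,14,15}
step 8: r2 <- r0                     {0,1,2,3,4,5,6,7,8,9,10,11,12,13,14,15}
step 9: r3 <- (tid // 5)             {0,1,2,3,4,5,6,7,8,9,10,11,12,13,14,15}

Answer: 10 steps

r0: 2,4,6,12,14,20,26,32,34,40,46,52,54,60,66,72
r3: 0,0,0,0,0,1,1,1,1,1,2,2,2,2,2,3
r2: 2,4,6,12,14,20,26,32,34,40,46,52,54,60,66,72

steps = 10; useful = 140; efficiency = 140/160 = 7/8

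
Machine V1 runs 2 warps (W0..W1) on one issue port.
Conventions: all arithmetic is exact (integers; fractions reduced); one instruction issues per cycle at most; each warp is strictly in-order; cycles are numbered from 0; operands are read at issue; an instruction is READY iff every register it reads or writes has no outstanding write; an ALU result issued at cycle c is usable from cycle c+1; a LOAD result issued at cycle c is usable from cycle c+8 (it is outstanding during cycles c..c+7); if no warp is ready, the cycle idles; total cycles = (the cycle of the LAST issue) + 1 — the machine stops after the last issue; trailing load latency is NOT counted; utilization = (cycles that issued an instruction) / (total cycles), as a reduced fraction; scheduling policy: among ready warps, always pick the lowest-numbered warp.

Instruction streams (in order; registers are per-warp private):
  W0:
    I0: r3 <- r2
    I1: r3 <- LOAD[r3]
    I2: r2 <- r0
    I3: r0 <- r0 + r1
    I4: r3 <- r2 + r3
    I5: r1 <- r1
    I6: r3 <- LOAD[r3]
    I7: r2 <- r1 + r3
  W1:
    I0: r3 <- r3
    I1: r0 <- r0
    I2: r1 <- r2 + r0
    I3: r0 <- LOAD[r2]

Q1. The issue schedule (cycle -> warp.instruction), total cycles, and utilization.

cycle 0: W0.I0
cycle 1: W0.I1
cycle 2: W0.I2
cycle 3: W0.I3
cycle 4: W1.I0
cycle 5: W1.I1
cycle 6: W1.I2
cycle 7: W1.I3
cycle 8: idle
cycle 9: W0.I4
cycle 10: W0.I5
cycle 11: W0.I6
cycle 12: idle
cycle 13: idle
cycle 14: idle
cycle 15: idle
cycle 16: idle
cycle 17: idle
cycle 18: idle
cycle 19: W0.I7

Answer: 20 cycles, utilization 3/5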